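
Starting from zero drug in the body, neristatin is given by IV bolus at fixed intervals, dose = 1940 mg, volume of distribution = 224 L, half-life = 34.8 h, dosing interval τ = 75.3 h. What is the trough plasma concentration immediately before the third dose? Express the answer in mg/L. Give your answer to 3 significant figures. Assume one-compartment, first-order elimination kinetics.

C₀ per dose = Dose / Vd = 1940 / 224 = 8.661 mg/L
k = ln2 / t½ = 0.693147 / 34.8 = 0.01992 h⁻¹
Fraction remaining after one interval: r = e^(−kτ) = e^(−0.01992 × 75.3) = 0.2231
Before dose 3, 2 doses have been given (aged 1τ, 2τ).
C_trough = C₀ × (r + r²) = 8.661 × (0.2231 + 0.04977) = 2.363 mg/L

2.36 mg/L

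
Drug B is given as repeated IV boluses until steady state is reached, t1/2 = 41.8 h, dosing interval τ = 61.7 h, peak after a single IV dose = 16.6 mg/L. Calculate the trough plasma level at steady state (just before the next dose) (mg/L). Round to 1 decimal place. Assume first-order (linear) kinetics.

k = ln2 / t½ = 0.693147 / 41.8 = 0.01658 h⁻¹
e^(−kτ) = e^(−0.01658 × 61.7) = 0.3595
Accumulation ratio R = 1 / (1 − e^(−kτ)) = 1 / (1 − 0.3595) = 1.561
Steady-state trough = C₀ × R × e^(−kτ) = 16.6 × 1.561 × 0.3595 = 9.316 mg/L

9.3 mg/L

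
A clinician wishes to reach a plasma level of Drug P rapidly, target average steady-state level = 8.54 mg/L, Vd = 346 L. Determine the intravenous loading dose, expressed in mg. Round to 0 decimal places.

2955 mg

LD = Css × Vd = 8.54 × 346 = 2955 mg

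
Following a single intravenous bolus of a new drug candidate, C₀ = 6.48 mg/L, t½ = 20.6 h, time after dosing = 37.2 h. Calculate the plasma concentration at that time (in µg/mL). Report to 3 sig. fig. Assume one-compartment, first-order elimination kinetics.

k = ln2 / t½ = 0.693147 / 20.6 = 0.03365 h⁻¹
C = C₀ · e^(−k·t) = 6.480 × e^(−0.03365 × 37.2)
  = 6.480 × 0.2860 = 1.853 mg/L
(1.853 mg/L = 1.853 µg/mL)

1.85 µg/mL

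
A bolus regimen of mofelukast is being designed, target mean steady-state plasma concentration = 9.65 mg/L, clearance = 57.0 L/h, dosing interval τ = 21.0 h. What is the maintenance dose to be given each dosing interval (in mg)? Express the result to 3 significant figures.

11600 mg

At steady state, Dose/τ = Css × CL.
Dose = Css × CL × τ = 9.65 × 57.00 × 21.0 = 11550 mg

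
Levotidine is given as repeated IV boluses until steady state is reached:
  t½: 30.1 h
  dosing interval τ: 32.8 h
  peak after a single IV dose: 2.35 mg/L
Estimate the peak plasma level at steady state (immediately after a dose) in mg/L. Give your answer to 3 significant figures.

4.43 mg/L

k = ln2 / t½ = 0.693147 / 30.1 = 0.02303 h⁻¹
e^(−kτ) = e^(−0.02303 × 32.8) = 0.4698
Accumulation ratio R = 1 / (1 − e^(−kτ)) = 1 / (1 − 0.4698) = 1.886
Steady-state peak = C₀ × R = 2.35 × 1.886 = 4.432 mg/L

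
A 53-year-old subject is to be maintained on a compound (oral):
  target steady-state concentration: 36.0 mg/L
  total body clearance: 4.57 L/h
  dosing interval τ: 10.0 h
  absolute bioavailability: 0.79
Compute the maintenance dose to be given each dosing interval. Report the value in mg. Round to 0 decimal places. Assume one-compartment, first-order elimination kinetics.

2083 mg

At steady state, F × (Dose/τ) = Css × CL.
Dose = Css × CL × τ / F = 36.0 × 4.570 × 10.0 / 0.79 = 2083 mg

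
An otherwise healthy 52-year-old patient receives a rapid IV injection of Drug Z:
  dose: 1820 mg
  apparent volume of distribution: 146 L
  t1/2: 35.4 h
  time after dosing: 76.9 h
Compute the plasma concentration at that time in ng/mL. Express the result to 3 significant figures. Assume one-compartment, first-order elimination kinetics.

2770 ng/mL

C₀ = Dose / Vd = 1820 / 146 = 12.47 mg/L
k = ln2 / t½ = 0.693147 / 35.4 = 0.01958 h⁻¹
C = C₀ · e^(−k·t) = 12.47 × e^(−0.01958 × 76.9)
  = 12.47 × 0.2219 = 2.767 mg/L
Convert: 2.767 mg/L × 1000 = 2767 ng/mL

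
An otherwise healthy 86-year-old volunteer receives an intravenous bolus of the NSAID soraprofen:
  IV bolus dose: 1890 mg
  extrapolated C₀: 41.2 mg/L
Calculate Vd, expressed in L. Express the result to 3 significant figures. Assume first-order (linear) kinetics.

45.9 L

Vd = Dose / C₀ = 1890 / 41.2 = 45.87 L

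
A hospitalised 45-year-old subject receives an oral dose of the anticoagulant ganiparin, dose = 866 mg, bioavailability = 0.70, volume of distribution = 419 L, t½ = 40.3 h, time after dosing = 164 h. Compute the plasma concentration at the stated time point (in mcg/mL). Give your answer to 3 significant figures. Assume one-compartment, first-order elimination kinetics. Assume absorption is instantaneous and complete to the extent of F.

0.0862 mcg/mL

Amount reaching circulation = F × Dose = 0.70 × 866.0 = 606.2 mg
C₀ = F·Dose / Vd = 606.2 / 419 = 1.447 mg/L
k = ln2 / t½ = 0.693147 / 40.3 = 0.01720 h⁻¹
C = C₀ · e^(−k·t) = 1.447 × e^(−0.01720 × 164)
  = 1.447 × 0.05956 = 0.08618 mg/L
(0.08618 mg/L = 0.08618 mcg/mL)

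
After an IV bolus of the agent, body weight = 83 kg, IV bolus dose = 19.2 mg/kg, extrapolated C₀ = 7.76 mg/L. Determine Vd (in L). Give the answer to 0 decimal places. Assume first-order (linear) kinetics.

Dose = 19.2 × 83 = 1594 mg
Vd = Dose / C₀ = 1594 / 7.76 = 205.4 L

205 L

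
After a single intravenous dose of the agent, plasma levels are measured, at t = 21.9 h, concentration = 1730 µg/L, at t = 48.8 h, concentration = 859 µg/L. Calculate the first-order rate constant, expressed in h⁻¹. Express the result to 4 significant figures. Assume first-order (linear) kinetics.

k = ln(C₁/C₂) / (t₂ − t₁) = ln(1730/859) / (48.8 − 21.9)
  = 0.7001 / 26.90 = 0.02603 h⁻¹

0.02603 h⁻¹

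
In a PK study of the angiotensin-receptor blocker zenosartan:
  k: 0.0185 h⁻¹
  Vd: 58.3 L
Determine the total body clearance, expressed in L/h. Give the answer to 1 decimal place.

1.1 L/h

CL = k × Vd = 0.0185 × 58.3 = 1.079 L/h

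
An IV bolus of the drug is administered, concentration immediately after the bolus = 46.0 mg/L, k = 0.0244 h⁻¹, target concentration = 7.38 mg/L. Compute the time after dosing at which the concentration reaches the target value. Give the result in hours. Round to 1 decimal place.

75.0 h

t = ln(C₀ / C) / k = ln(46.00 / 7.38) / 0.02440
  = ln(6.233) / 0.02440 = 1.830 / 0.02440 = 75.00 h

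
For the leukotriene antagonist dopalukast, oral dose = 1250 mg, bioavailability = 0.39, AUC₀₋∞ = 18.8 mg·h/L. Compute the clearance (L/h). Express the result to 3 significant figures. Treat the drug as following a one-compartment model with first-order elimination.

CL = F·Dose / AUC = 0.39 × 1250 / 18.8 = 25.93 L/h

25.9 L/h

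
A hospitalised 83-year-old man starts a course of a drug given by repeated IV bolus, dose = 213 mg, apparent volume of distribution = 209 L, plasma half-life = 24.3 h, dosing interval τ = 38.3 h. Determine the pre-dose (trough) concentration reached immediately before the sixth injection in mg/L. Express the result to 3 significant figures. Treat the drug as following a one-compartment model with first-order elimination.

0.512 mg/L

C₀ per dose = Dose / Vd = 213 / 209 = 1.019 mg/L
k = ln2 / t½ = 0.693147 / 24.3 = 0.02852 h⁻¹
Fraction remaining after one interval: r = e^(−kτ) = e^(−0.02852 × 38.3) = 0.3354
Before dose 6, 5 doses have been given (aged 1τ, 2τ, 3τ, 4τ, 5τ).
C_trough = C₀ × (r + r² + … + r^5) = C₀ × r(1−r^5)/(1−r)
        = 1.019 × 0.3354 × (1 − 0.004244) / (1 − 0.3354) = 0.5121 mg/L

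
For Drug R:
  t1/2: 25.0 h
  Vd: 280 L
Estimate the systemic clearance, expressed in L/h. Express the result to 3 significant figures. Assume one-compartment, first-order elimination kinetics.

k = ln2 / t½ = 0.693147 / 25.0 = 0.02773 h⁻¹
CL = k × Vd = 0.02773 × 280 = 7.764 L/h

7.76 L/h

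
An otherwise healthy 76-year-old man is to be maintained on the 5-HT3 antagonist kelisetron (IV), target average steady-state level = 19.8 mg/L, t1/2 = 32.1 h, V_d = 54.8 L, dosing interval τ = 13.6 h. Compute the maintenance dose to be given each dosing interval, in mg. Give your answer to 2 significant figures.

320 mg

k = ln2 / t½ = 0.693147 / 32.1 = 0.02159 h⁻¹
CL = k × Vd = 0.02159 × 54.8 = 1.183 L/h
At steady state, Dose/τ = Css × CL.
Dose = Css × CL × τ = 19.8 × 1.183 × 13.6 = 318.6 mg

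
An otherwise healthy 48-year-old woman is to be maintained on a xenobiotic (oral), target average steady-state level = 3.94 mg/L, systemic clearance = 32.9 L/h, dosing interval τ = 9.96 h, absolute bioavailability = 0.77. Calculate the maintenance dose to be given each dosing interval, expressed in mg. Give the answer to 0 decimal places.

1677 mg

At steady state, F × (Dose/τ) = Css × CL.
Dose = Css × CL × τ / F = 3.94 × 32.90 × 9.96 / 0.77 = 1677 mg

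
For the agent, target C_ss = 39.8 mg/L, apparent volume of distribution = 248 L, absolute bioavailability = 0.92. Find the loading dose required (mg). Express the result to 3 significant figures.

10700 mg

LD = Css × Vd / F = 39.8 × 248 / 0.92 = 10730 mg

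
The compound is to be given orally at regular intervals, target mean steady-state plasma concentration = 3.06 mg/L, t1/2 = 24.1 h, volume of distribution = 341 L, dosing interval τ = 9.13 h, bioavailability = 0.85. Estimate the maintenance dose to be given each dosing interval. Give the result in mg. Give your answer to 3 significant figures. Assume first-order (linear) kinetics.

322 mg

k = ln2 / t½ = 0.693147 / 24.1 = 0.02876 h⁻¹
CL = k × Vd = 0.02876 × 341 = 9.807 L/h
At steady state, F × (Dose/τ) = Css × CL.
Dose = Css × CL × τ / F = 3.06 × 9.807 × 9.13 / 0.85 = 322.3 mg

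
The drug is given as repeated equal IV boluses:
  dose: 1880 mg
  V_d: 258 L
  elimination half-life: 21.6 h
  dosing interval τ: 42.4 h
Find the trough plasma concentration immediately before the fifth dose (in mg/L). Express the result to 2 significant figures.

2.5 mg/L

C₀ per dose = Dose / Vd = 1880 / 258 = 7.287 mg/L
k = ln2 / t½ = 0.693147 / 21.6 = 0.03209 h⁻¹
Fraction remaining after one interval: r = e^(−kτ) = e^(−0.03209 × 42.4) = 0.2565
Before dose 5, 4 doses have been given (aged 1τ, 2τ, 3τ, 4τ).
C_trough = C₀ × (r + r² + … + r^4) = C₀ × r(1−r^4)/(1−r)
        = 7.287 × 0.2565 × (1 − 0.004329) / (1 − 0.2565) = 2.503 mg/L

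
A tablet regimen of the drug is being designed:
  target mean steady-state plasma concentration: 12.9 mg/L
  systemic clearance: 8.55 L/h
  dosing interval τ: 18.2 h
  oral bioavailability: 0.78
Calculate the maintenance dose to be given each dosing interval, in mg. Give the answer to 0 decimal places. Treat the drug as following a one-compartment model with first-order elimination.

At steady state, F × (Dose/τ) = Css × CL.
Dose = Css × CL × τ / F = 12.9 × 8.550 × 18.2 / 0.78 = 2574 mg

2574 mg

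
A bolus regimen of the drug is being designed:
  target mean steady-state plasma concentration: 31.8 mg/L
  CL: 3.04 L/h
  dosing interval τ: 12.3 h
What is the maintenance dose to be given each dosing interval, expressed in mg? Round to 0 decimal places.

At steady state, Dose/τ = Css × CL.
Dose = Css × CL × τ = 31.8 × 3.040 × 12.3 = 1189 mg

1189 mg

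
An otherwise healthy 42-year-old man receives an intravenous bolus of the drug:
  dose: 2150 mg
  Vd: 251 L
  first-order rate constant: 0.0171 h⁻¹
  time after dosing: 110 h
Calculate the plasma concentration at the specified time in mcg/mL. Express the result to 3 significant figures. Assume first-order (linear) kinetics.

C₀ = Dose / Vd = 2150 / 251 = 8.566 mg/L
C = C₀ · e^(−k·t) = 8.566 × e^(−0.01710 × 110)
  = 8.566 × 0.1524 = 1.305 mg/L
(1.305 mg/L = 1.305 mcg/mL)

1.31 mcg/mL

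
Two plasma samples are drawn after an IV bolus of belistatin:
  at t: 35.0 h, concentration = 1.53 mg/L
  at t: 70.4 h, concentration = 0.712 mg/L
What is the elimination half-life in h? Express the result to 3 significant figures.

k = ln(C₁/C₂) / (t₂ − t₁) = ln(1.53/0.712) / (70.4 − 35.0)
  = 0.7649 / 35.40 = 0.02161 h⁻¹
t½ = ln2 / k = 0.693147 / 0.02161 = 32.08 h

32.1 h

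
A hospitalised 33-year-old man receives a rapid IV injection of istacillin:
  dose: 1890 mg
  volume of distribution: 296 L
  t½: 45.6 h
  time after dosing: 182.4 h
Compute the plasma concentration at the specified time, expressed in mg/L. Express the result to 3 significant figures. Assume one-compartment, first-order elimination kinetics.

C₀ = Dose / Vd = 1890 / 296 = 6.385 mg/L
k = ln2 / t½ = 0.693147 / 45.6 = 0.01520 h⁻¹
t / t½ = 182.4 / 45.6 = 4 half-lives
C = C₀ × (1/2)^4 = 6.385 × 0.06250 = 0.3991 mg/L

0.399 mg/L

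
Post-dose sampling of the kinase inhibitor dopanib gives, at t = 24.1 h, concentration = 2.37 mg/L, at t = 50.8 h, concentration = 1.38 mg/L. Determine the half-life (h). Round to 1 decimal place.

k = ln(C₁/C₂) / (t₂ − t₁) = ln(2.37/1.38) / (50.8 − 24.1)
  = 0.5408 / 26.70 = 0.02025 h⁻¹
t½ = ln2 / k = 0.693147 / 0.02025 = 34.23 h

34.2 h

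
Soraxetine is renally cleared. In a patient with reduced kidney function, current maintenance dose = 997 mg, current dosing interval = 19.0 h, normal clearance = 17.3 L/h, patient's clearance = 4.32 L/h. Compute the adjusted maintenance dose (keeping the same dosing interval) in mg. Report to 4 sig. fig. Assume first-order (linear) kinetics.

To keep the same average steady-state level, dosing rate must scale with clearance.
CL ratio = 4.32 / 17.3 = 0.2497
New dose (same interval) = 997 × 0.2497 = 249.0 mg

249.0 mg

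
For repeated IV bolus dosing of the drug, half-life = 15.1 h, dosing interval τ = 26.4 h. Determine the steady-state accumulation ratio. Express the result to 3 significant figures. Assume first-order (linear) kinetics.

1.42

k = ln2 / t½ = 0.693147 / 15.1 = 0.04590 h⁻¹
e^(−kτ) = e^(−0.04590 × 26.4) = 0.2977
Accumulation ratio R = 1 / (1 − e^(−kτ)) = 1 / (1 − 0.2977) = 1.424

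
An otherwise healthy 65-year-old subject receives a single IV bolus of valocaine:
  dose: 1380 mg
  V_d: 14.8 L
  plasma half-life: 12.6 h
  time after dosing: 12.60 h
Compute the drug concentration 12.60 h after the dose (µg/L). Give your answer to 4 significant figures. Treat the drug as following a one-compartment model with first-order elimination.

C₀ = Dose / Vd = 1380 / 14.8 = 93.24 mg/L
k = ln2 / t½ = 0.693147 / 12.6 = 0.05501 h⁻¹
t / t½ = 12.60 / 12.6 = 1 half-lives
C = C₀ × (1/2)^1 = 93.24 × 0.5000 = 46.62 mg/L
Convert: 46.62 mg/L × 1000 = 46620 µg/L

46620 µg/L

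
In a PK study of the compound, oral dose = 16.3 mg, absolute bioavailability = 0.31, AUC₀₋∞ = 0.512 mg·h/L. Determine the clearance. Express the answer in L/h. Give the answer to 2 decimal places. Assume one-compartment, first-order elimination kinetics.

9.87 L/h

CL = F·Dose / AUC = 0.31 × 16.3 / 0.512 = 9.869 L/h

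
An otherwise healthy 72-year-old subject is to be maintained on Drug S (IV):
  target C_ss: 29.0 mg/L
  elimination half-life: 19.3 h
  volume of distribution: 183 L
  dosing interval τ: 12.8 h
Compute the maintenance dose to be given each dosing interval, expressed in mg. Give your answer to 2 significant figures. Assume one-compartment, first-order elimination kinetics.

2400 mg

k = ln2 / t½ = 0.693147 / 19.3 = 0.03591 h⁻¹
CL = k × Vd = 0.03591 × 183 = 6.572 L/h
At steady state, Dose/τ = Css × CL.
Dose = Css × CL × τ = 29.0 × 6.572 × 12.8 = 2440 mg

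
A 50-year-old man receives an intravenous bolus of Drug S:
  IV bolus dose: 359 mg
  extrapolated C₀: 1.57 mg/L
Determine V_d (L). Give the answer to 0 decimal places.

229 L

Vd = Dose / C₀ = 359.0 / 1.57 = 228.7 L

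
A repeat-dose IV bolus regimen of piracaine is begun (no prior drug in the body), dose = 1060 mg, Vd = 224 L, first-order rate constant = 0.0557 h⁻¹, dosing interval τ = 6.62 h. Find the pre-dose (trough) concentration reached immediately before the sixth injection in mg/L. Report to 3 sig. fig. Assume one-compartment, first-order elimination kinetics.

8.93 mg/L

C₀ per dose = Dose / Vd = 1060 / 224 = 4.732 mg/L
Fraction remaining after one interval: r = e^(−kτ) = e^(−0.05570 × 6.62) = 0.6916
Before dose 6, 5 doses have been given (aged 1τ, 2τ, 3τ, 4τ, 5τ).
C_trough = C₀ × (r + r² + … + r^5) = C₀ × r(1−r^5)/(1−r)
        = 4.732 × 0.6916 × (1 − 0.1582) / (1 − 0.6916) = 8.933 mg/L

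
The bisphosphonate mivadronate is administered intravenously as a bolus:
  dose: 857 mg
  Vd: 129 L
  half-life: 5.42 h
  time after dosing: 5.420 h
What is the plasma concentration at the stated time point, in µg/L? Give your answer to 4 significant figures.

3322 µg/L

C₀ = Dose / Vd = 857.0 / 129 = 6.643 mg/L
k = ln2 / t½ = 0.693147 / 5.42 = 0.1279 h⁻¹
t / t½ = 5.420 / 5.42 = 1 half-lives
C = C₀ × (1/2)^1 = 6.643 × 0.5000 = 3.322 mg/L
Convert: 3.322 mg/L × 1000 = 3322 µg/L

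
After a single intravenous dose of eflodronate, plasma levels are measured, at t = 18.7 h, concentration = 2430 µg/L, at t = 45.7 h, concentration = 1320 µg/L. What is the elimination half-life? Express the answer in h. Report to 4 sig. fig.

k = ln(C₁/C₂) / (t₂ − t₁) = ln(2430/1320) / (45.7 − 18.7)
  = 0.6103 / 27.00 = 0.02260 h⁻¹
t½ = ln2 / k = 0.693147 / 0.02260 = 30.67 h

30.67 h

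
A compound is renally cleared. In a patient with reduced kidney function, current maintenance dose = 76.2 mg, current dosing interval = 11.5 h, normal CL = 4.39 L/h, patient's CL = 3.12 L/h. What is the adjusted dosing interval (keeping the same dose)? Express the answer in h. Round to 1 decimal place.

16.2 h

To keep the same average steady-state level, dosing rate must scale with clearance.
CL ratio = 3.12 / 4.39 = 0.7107
New interval (same dose) = 11.5 / 0.7107 = 16.18 h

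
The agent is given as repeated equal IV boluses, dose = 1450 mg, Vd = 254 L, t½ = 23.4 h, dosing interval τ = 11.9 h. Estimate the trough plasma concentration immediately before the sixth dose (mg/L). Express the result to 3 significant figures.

C₀ per dose = Dose / Vd = 1450 / 254 = 5.709 mg/L
k = ln2 / t½ = 0.693147 / 23.4 = 0.02962 h⁻¹
Fraction remaining after one interval: r = e^(−kτ) = e^(−0.02962 × 11.9) = 0.7029
Before dose 6, 5 doses have been given (aged 1τ, 2τ, 3τ, 4τ, 5τ).
C_trough = C₀ × (r + r² + … + r^5) = C₀ × r(1−r^5)/(1−r)
        = 5.709 × 0.7029 × (1 − 0.1716) / (1 − 0.7029) = 11.19 mg/L

11.2 mg/L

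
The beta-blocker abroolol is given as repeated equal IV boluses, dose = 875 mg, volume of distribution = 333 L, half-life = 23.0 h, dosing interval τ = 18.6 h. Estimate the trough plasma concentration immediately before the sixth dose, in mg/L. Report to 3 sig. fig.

3.28 mg/L

C₀ per dose = Dose / Vd = 875 / 333 = 2.628 mg/L
k = ln2 / t½ = 0.693147 / 23.0 = 0.03014 h⁻¹
Fraction remaining after one interval: r = e^(−kτ) = e^(−0.03014 × 18.6) = 0.5709
Before dose 6, 5 doses have been given (aged 1τ, 2τ, 3τ, 4τ, 5τ).
C_trough = C₀ × (r + r² + … + r^5) = C₀ × r(1−r^5)/(1−r)
        = 2.628 × 0.5709 × (1 − 0.06065) / (1 − 0.5709) = 3.284 mg/L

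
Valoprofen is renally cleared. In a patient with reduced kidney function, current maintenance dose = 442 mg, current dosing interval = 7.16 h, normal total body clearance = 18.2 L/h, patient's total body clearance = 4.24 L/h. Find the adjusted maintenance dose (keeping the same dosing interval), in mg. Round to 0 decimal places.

To keep the same average steady-state level, dosing rate must scale with clearance.
CL ratio = 4.24 / 18.2 = 0.2330
New dose (same interval) = 442 × 0.2330 = 103.0 mg

103 mg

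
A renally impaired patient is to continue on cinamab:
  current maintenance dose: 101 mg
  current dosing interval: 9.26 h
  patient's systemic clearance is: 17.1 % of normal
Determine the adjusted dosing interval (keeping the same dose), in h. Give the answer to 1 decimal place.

To keep the same average steady-state level, dosing rate must scale with clearance.
CL ratio = 17.1 / 100 = 0.1710
New interval (same dose) = 9.26 / 0.1710 = 54.15 h

54.2 h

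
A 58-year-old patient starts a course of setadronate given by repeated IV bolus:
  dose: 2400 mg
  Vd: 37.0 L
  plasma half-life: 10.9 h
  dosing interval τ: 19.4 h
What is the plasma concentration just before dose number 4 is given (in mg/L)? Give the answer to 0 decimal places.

C₀ per dose = Dose / Vd = 2400 / 37.0 = 64.86 mg/L
k = ln2 / t½ = 0.693147 / 10.9 = 0.06359 h⁻¹
Fraction remaining after one interval: r = e^(−kτ) = e^(−0.06359 × 19.4) = 0.2912
Before dose 4, 3 doses have been given (aged 1τ, 2τ, 3τ).
C_trough = C₀ × (r + r² + … + r^3) = C₀ × r(1−r^3)/(1−r)
        = 64.86 × 0.2912 × (1 − 0.02469) / (1 − 0.2912) = 25.99 mg/L

26 mg/L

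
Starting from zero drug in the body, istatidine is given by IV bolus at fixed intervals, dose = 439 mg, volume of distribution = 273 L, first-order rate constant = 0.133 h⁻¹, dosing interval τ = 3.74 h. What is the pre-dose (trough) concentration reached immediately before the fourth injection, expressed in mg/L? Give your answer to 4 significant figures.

C₀ per dose = Dose / Vd = 439 / 273 = 1.608 mg/L
Fraction remaining after one interval: r = e^(−kτ) = e^(−0.1330 × 3.74) = 0.6081
Before dose 4, 3 doses have been given (aged 1τ, 2τ, 3τ).
C_trough = C₀ × (r + r² + … + r^3) = C₀ × r(1−r^3)/(1−r)
        = 1.608 × 0.6081 × (1 − 0.2249) / (1 − 0.6081) = 1.934 mg/L

1.934 mg/L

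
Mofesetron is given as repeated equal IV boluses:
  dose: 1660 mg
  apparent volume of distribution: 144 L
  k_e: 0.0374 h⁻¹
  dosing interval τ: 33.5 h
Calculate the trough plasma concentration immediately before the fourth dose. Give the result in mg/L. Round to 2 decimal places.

C₀ per dose = Dose / Vd = 1660 / 144 = 11.53 mg/L
Fraction remaining after one interval: r = e^(−kτ) = e^(−0.03740 × 33.5) = 0.2857
Before dose 4, 3 doses have been given (aged 1τ, 2τ, 3τ).
C_trough = C₀ × (r + r² + … + r^3) = C₀ × r(1−r^3)/(1−r)
        = 11.53 × 0.2857 × (1 − 0.02332) / (1 − 0.2857) = 4.504 mg/L

4.50 mg/L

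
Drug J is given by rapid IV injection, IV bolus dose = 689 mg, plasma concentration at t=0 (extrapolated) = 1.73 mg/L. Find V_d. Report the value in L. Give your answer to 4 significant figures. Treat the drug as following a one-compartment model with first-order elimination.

398.3 L

Vd = Dose / C₀ = 689.0 / 1.73 = 398.3 L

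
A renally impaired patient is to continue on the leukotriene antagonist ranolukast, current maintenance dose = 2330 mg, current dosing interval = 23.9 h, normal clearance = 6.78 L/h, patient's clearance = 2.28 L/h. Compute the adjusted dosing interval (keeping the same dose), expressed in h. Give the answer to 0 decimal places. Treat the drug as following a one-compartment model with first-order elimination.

71 h

To keep the same average steady-state level, dosing rate must scale with clearance.
CL ratio = 2.28 / 6.78 = 0.3363
New interval (same dose) = 23.9 / 0.3363 = 71.07 h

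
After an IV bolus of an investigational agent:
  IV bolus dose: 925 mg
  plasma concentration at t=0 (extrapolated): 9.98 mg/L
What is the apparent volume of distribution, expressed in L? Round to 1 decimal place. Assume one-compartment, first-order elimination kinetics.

Vd = Dose / C₀ = 925.0 / 9.98 = 92.69 L

92.7 L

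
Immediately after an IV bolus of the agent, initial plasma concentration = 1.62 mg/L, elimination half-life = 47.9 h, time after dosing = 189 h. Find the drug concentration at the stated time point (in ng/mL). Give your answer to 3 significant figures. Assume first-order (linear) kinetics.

105 ng/mL

k = ln2 / t½ = 0.693147 / 47.9 = 0.01447 h⁻¹
C = C₀ · e^(−k·t) = 1.620 × e^(−0.01447 × 189)
  = 1.620 × 0.06491 = 0.1052 mg/L
Convert: 0.1052 mg/L × 1000 = 105.2 ng/mL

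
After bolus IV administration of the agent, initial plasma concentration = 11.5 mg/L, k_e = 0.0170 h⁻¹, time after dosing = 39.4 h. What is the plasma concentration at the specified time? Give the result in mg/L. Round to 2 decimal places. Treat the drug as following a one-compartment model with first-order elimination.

C = C₀ · e^(−k·t) = 11.50 × e^(−0.01700 × 39.4)
  = 11.50 × 0.5118 = 5.886 mg/L

5.89 mg/L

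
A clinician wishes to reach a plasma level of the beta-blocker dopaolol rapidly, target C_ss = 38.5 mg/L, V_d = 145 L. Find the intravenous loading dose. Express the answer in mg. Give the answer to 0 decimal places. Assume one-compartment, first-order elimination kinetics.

LD = Css × Vd = 38.5 × 145 = 5583 mg

5583 mg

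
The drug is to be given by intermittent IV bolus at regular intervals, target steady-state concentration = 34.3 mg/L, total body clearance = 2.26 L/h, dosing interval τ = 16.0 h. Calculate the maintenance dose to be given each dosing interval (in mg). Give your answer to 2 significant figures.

1200 mg

At steady state, Dose/τ = Css × CL.
Dose = Css × CL × τ = 34.3 × 2.260 × 16.0 = 1240 mg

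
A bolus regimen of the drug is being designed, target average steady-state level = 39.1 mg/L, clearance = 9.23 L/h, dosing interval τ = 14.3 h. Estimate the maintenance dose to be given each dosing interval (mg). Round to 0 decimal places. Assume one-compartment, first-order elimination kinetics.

5161 mg

At steady state, Dose/τ = Css × CL.
Dose = Css × CL × τ = 39.1 × 9.230 × 14.3 = 5161 mg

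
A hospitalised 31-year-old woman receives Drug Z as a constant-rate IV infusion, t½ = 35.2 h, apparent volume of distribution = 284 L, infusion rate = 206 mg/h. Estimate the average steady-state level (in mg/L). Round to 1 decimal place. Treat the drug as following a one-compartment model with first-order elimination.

k = ln2 / t½ = 0.693147 / 35.2 = 0.01969 h⁻¹
CL = k × Vd = 0.01969 × 284 = 5.592 L/h
At steady state Css = R₀ / CL = 206 / 5.592 = 36.84 mg/L

36.8 mg/L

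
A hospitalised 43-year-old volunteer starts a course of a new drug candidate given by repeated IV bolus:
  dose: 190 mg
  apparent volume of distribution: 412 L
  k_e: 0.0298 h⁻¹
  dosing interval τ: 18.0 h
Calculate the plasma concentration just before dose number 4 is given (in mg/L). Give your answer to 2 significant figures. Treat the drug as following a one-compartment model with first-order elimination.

C₀ per dose = Dose / Vd = 190 / 412 = 0.4612 mg/L
Fraction remaining after one interval: r = e^(−kτ) = e^(−0.02980 × 18.0) = 0.5848
Before dose 4, 3 doses have been given (aged 1τ, 2τ, 3τ).
C_trough = C₀ × (r + r² + … + r^3) = C₀ × r(1−r^3)/(1−r)
        = 0.4612 × 0.5848 × (1 − 0.2000) / (1 − 0.5848) = 0.5197 mg/L

0.52 mg/L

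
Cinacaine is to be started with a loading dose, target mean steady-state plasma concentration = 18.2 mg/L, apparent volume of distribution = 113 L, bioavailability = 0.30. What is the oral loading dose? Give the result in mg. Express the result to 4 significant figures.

LD = Css × Vd / F = 18.2 × 113 / 0.30 = 6855 mg

6855 mg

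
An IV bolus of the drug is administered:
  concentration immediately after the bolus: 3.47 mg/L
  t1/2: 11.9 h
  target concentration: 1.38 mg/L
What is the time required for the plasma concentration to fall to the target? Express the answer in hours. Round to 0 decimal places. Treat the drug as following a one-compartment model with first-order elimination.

k = ln2 / t½ = 0.693147 / 11.9 = 0.05825 h⁻¹
t = ln(C₀ / C) / k = ln(3.470 / 1.38) / 0.05825
  = ln(2.514) / 0.05825 = 0.9219 / 0.05825 = 15.83 h

16 h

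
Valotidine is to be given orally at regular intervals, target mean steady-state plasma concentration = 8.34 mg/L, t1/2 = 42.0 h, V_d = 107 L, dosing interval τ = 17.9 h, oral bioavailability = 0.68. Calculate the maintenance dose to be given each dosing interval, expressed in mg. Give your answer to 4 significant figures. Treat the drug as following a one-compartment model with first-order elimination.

k = ln2 / t½ = 0.693147 / 42.0 = 0.01650 h⁻¹
CL = k × Vd = 0.01650 × 107 = 1.766 L/h
At steady state, F × (Dose/τ) = Css × CL.
Dose = Css × CL × τ / F = 8.34 × 1.766 × 17.9 / 0.68 = 387.7 mg

387.7 mg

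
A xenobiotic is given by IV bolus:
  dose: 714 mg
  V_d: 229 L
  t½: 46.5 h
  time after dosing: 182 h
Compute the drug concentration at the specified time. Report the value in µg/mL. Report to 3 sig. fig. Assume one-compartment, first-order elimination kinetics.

0.207 µg/mL

C₀ = Dose / Vd = 714.0 / 229 = 3.118 mg/L
k = ln2 / t½ = 0.693147 / 46.5 = 0.01491 h⁻¹
C = C₀ · e^(−k·t) = 3.118 × e^(−0.01491 × 182)
  = 3.118 × 0.06630 = 0.2067 mg/L
(0.2067 mg/L = 0.2067 µg/mL)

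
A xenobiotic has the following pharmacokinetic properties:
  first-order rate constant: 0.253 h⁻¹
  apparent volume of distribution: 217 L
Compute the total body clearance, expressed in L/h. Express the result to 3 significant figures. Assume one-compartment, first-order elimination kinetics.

54.9 L/h

CL = k × Vd = 0.253 × 217 = 54.90 L/h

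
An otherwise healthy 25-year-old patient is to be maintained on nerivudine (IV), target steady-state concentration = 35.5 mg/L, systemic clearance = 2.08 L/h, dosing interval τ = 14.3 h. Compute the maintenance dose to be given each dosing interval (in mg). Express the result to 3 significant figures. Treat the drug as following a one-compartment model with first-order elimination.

At steady state, Dose/τ = Css × CL.
Dose = Css × CL × τ = 35.5 × 2.080 × 14.3 = 1056 mg

1060 mg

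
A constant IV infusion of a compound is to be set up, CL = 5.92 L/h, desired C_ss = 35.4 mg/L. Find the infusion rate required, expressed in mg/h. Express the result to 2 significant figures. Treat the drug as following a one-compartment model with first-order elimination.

At steady state, infusion rate R₀ = Css × CL = 35.4 × 5.920 = 209.6 mg/h

210 mg/h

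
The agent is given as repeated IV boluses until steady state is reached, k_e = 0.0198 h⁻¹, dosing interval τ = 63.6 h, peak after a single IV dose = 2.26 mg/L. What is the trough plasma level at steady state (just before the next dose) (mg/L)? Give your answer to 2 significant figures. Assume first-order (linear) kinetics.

0.90 mg/L

e^(−kτ) = e^(−0.01980 × 63.6) = 0.2839
Accumulation ratio R = 1 / (1 − e^(−kτ)) = 1 / (1 − 0.2839) = 1.396
Steady-state trough = C₀ × R × e^(−kτ) = 2.26 × 1.396 × 0.2839 = 0.8957 mg/L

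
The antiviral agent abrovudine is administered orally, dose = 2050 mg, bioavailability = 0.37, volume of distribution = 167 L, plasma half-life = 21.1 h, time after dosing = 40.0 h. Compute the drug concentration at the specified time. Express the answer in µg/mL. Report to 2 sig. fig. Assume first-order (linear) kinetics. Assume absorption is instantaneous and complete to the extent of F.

1.2 µg/mL

Amount reaching circulation = F × Dose = 0.37 × 2050 = 758.5 mg
C₀ = F·Dose / Vd = 758.5 / 167 = 4.542 mg/L
k = ln2 / t½ = 0.693147 / 21.1 = 0.03285 h⁻¹
C = C₀ · e^(−k·t) = 4.542 × e^(−0.03285 × 40.0)
  = 4.542 × 0.2687 = 1.220 mg/L
(1.220 mg/L = 1.220 µg/mL)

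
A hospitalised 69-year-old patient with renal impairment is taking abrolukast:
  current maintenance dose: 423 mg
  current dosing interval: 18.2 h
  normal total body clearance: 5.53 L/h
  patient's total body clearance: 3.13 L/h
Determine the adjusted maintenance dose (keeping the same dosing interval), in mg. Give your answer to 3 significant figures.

239 mg

To keep the same average steady-state level, dosing rate must scale with clearance.
CL ratio = 3.13 / 5.53 = 0.5660
New dose (same interval) = 423 × 0.5660 = 239.4 mg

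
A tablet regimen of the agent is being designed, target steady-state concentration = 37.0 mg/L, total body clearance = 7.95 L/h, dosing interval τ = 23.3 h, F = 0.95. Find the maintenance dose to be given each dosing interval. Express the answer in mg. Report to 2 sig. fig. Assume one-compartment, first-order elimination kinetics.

At steady state, F × (Dose/τ) = Css × CL.
Dose = Css × CL × τ / F = 37.0 × 7.950 × 23.3 / 0.95 = 7214 mg

7200 mg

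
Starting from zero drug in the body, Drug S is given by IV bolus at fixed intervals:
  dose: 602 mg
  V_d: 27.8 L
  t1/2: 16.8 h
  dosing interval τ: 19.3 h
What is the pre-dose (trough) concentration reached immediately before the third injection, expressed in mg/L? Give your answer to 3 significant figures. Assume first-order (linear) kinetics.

C₀ per dose = Dose / Vd = 602 / 27.8 = 21.65 mg/L
k = ln2 / t½ = 0.693147 / 16.8 = 0.04126 h⁻¹
Fraction remaining after one interval: r = e^(−kτ) = e^(−0.04126 × 19.3) = 0.4510
Before dose 3, 2 doses have been given (aged 1τ, 2τ).
C_trough = C₀ × (r + r²) = 21.65 × (0.4510 + 0.2034) = 14.17 mg/L

14.2 mg/L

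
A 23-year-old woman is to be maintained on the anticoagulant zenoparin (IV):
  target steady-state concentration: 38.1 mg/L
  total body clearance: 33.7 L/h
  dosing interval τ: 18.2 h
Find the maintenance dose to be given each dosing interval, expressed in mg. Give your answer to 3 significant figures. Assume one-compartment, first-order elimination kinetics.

23400 mg

At steady state, Dose/τ = Css × CL.
Dose = Css × CL × τ = 38.1 × 33.70 × 18.2 = 23370 mg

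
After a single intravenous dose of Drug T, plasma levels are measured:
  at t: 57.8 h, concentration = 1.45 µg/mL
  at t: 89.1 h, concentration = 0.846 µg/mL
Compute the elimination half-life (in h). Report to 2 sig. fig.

k = ln(C₁/C₂) / (t₂ − t₁) = ln(1.45/0.846) / (89.1 − 57.8)
  = 0.5388 / 31.30 = 0.01721 h⁻¹
t½ = ln2 / k = 0.693147 / 0.01721 = 40.28 h

40 h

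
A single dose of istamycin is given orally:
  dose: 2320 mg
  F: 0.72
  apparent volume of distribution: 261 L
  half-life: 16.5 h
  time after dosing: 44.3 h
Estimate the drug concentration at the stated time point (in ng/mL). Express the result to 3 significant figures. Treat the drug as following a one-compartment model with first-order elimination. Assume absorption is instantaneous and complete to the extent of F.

995 ng/mL

Amount reaching circulation = F × Dose = 0.72 × 2320 = 1670 mg
C₀ = F·Dose / Vd = 1670 / 261 = 6.398 mg/L
k = ln2 / t½ = 0.693147 / 16.5 = 0.04201 h⁻¹
C = C₀ · e^(−k·t) = 6.398 × e^(−0.04201 × 44.3)
  = 6.398 × 0.1555 = 0.9949 mg/L
Convert: 0.9949 mg/L × 1000 = 994.9 ng/mL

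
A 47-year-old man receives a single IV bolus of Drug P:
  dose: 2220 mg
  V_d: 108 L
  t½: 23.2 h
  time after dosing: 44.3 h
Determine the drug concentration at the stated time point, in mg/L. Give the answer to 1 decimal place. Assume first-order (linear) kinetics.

5.5 mg/L

C₀ = Dose / Vd = 2220 / 108 = 20.56 mg/L
k = ln2 / t½ = 0.693147 / 23.2 = 0.02988 h⁻¹
C = C₀ · e^(−k·t) = 20.56 × e^(−0.02988 × 44.3)
  = 20.56 × 0.2662 = 5.473 mg/L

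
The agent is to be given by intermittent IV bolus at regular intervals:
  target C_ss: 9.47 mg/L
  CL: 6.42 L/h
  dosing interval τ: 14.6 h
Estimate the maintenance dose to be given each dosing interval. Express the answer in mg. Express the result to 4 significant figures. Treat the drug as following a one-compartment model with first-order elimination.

887.6 mg

At steady state, Dose/τ = Css × CL.
Dose = Css × CL × τ = 9.47 × 6.420 × 14.6 = 887.6 mg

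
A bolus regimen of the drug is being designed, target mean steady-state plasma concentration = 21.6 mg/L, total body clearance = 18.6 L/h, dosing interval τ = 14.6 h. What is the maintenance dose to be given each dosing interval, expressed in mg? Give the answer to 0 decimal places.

At steady state, Dose/τ = Css × CL.
Dose = Css × CL × τ = 21.6 × 18.60 × 14.6 = 5866 mg

5866 mg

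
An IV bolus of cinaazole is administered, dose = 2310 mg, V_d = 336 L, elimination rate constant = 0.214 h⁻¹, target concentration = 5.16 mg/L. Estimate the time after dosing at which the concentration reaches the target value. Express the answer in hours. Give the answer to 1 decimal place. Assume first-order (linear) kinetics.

1.3 h

C₀ = Dose / Vd = 2310 / 336 = 6.875 mg/L
t = ln(C₀ / C) / k = ln(6.875 / 5.16) / 0.2140
  = ln(1.332) / 0.2140 = 0.2867 / 0.2140 = 1.340 h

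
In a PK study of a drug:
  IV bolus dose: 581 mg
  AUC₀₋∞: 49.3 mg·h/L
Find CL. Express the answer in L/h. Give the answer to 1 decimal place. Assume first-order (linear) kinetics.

11.8 L/h

CL = Dose / AUC = 581 / 49.3 = 11.78 L/h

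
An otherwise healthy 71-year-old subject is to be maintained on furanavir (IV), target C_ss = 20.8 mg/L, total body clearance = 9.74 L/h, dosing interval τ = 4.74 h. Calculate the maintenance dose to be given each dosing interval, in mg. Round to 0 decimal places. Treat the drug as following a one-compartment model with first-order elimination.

At steady state, Dose/τ = Css × CL.
Dose = Css × CL × τ = 20.8 × 9.740 × 4.74 = 960.3 mg

960 mg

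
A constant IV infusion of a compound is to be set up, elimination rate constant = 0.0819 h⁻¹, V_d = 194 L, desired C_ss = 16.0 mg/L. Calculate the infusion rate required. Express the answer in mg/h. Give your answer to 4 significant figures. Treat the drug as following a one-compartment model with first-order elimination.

254.2 mg/h

CL = k × Vd = 0.08190 × 194 = 15.89 L/h
At steady state, infusion rate R₀ = Css × CL = 16.0 × 15.89 = 254.2 mg/h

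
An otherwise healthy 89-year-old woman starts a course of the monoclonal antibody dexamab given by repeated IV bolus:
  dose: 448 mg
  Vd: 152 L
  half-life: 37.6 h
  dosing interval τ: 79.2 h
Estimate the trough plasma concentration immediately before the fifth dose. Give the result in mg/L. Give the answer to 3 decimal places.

C₀ per dose = Dose / Vd = 448 / 152 = 2.947 mg/L
k = ln2 / t½ = 0.693147 / 37.6 = 0.01843 h⁻¹
Fraction remaining after one interval: r = e^(−kτ) = e^(−0.01843 × 79.2) = 0.2323
Before dose 5, 4 doses have been given (aged 1τ, 2τ, 3τ, 4τ).
C_trough = C₀ × (r + r² + … + r^4) = C₀ × r(1−r^4)/(1−r)
        = 2.947 × 0.2323 × (1 − 0.002912) / (1 − 0.2323) = 0.8891 mg/L

0.889 mg/L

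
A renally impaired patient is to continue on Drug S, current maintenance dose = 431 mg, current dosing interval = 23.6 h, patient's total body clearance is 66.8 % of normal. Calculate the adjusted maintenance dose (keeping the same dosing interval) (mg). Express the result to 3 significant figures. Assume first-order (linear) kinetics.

288 mg

To keep the same average steady-state level, dosing rate must scale with clearance.
CL ratio = 66.8 / 100 = 0.6680
New dose (same interval) = 431 × 0.6680 = 287.9 mg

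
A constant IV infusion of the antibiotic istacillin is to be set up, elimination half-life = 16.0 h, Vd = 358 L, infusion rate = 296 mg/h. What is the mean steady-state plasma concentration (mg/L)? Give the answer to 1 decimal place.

19.1 mg/L

k = ln2 / t½ = 0.693147 / 16.0 = 0.04332 h⁻¹
CL = k × Vd = 0.04332 × 358 = 15.51 L/h
At steady state Css = R₀ / CL = 296 / 15.51 = 19.08 mg/L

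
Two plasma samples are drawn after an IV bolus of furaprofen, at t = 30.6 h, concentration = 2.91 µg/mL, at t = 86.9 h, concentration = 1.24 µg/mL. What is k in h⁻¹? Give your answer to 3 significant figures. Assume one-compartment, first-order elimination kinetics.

k = ln(C₁/C₂) / (t₂ − t₁) = ln(2.91/1.24) / (86.9 − 30.6)
  = 0.8530 / 56.30 = 0.01515 h⁻¹

0.0152 h⁻¹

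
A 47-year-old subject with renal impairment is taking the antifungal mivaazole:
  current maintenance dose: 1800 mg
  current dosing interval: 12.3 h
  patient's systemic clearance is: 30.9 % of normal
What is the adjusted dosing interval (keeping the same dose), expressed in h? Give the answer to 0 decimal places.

40 h

To keep the same average steady-state level, dosing rate must scale with clearance.
CL ratio = 30.9 / 100 = 0.3090
New interval (same dose) = 12.3 / 0.3090 = 39.81 h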